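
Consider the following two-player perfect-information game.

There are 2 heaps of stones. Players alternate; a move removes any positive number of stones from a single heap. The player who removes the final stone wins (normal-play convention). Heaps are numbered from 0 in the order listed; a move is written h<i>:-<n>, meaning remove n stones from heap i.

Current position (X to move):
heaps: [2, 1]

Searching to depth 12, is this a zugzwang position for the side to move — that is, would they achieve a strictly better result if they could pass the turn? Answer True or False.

ply 1, X at (2,1) | h0:-1=+1→(1,1)*; h0:-2=-1→(0,1); h1:-1=-1→(2,0)
ply 2, O at (1,1) | h0:-1=-1→(0,1)*; h1:-1=-1→(1,0)
ply 3, X at (0,1) | h1:-1=+1→(0,0)*
ply 4: (0,0) is terminal -1 (O); from (2,1) depth 12
if X skipped the turn, O would face:
~ ply 1, O at (2,1) | h0:-1=+1→(1,1)*; h0:-2=-1→(0,1); h1:-1=-1→(2,0)
~ ply 2, X at (1,1) | h0:-1=-1→(0,1)*; h1:-1=-1→(1,0)
~ ply 3, O at (0,1) | h1:-1=+1→(0,0)*
~ ply 4: (0,0) is terminal -1 (X); from (2,1) depth 12
compare (X): move=+1 vs pass=-1

zugzwang((2,1), X) = False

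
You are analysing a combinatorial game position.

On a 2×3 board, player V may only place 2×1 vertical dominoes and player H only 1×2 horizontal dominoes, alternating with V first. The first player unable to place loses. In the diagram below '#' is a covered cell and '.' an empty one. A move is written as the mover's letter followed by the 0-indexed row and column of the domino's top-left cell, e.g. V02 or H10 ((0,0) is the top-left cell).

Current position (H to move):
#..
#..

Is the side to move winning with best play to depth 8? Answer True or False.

H winning at [#../#..]: True

p1 H@[#../#..]: H01[###/#..]+1* H11[#../###]+1
p2 V@[###/#..] terminal -1; root [#../#..] d8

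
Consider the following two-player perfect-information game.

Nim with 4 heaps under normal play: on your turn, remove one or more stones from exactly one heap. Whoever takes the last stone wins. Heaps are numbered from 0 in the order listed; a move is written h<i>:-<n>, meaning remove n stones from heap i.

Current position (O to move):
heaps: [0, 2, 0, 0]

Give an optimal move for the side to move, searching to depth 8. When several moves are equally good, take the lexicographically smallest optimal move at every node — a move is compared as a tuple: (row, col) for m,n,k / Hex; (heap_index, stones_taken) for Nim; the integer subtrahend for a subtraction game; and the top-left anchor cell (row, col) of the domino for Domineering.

[(0,2,0,0)] O move#1: h1:-1:-1/(0,1,0,0), h1:-2:+1/(0,0,0,0)*
[(0,0,0,0)] end (terminal -1, X#2); searched (0,2,0,0) to 8

O's best at [(0,2,0,0)]: h1:-2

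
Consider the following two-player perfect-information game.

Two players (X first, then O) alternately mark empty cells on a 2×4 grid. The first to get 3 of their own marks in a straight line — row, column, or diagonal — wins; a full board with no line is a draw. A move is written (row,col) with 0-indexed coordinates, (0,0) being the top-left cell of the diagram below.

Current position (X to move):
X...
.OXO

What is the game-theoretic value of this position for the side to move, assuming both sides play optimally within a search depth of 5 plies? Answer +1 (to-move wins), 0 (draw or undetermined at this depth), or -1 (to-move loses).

value(X.../.OXO, X) = 0

p1 X@[X.../.OXO]: (0,1)[XX../.OXO]+0* (0,2)[X.X./.OXO]+0 (0,3)[X..X/.OXO]+0 (1,0)[X.../XOXO]+0
p2 O@[XX../.OXO]: (0,2)[XXO./.OXO]+0* (0,3)[XX.O/.OXO]-1 (1,0)[XX../OOXO]-1
p3 X@[XXO./.OXO]: (0,3)[XXOX/.OXO]+0* (1,0)[XXO./XOXO]+0
p4 O@[XXOX/.OXO]: (1,0)[XXOX/OOXO]+0*
p5 X@[XXOX/OOXO] terminal +0; root [X.../.OXO] d5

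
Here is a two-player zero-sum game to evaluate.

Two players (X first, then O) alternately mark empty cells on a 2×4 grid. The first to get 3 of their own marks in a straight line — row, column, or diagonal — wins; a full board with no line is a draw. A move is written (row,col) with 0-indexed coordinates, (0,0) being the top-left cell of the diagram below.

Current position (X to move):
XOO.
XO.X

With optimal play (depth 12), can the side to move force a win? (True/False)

p1 X@[XOO./XO.X]: (0,3)[XOOX/XO.X]+0* (1,2)[XOO./XOXX]-1
p2 O@[XOOX/XO.X]: (1,2)[XOOX/XOOX]+0*
p3 X@[XOOX/XOOX] terminal +0; root [XOO./XO.X] d12

X winning at [XOO./XO.X]: False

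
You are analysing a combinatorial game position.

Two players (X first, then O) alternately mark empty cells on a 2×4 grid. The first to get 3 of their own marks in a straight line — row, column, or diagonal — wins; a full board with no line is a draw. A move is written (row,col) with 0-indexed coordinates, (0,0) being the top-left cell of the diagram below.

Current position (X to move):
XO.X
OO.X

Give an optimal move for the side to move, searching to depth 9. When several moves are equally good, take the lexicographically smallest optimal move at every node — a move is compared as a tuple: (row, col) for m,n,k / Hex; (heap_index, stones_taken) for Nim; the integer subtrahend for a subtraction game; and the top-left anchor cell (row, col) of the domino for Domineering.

X's best at [XO.X/OO.X]: (1,2)

ply 1, X at XO.X/OO.X | (0,2)=-1→XOXX/OO.X; (1,2)=+0→XO.X/OOXX*
ply 2, O at XO.X/OOXX | (0,2)=+0→XOOX/OOXX*
ply 3: XOOX/OOXX is terminal +0 (X); from XO.X/OO.X depth 9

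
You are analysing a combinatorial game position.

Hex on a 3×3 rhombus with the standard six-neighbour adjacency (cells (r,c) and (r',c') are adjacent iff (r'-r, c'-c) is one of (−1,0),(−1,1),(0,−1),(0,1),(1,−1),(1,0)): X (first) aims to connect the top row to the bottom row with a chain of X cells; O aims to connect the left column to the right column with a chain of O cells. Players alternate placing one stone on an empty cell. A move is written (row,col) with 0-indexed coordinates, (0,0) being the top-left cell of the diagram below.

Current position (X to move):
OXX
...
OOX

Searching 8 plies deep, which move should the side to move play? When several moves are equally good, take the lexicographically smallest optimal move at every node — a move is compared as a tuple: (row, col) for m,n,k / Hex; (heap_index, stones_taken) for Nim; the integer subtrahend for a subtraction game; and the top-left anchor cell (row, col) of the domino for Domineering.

ply 1, X at OXX/.../OOX | (1,0)=-1→OXX/X../OOX; (1,1)=-1→OXX/.X./OOX; (1,2)=+1→OXX/..X/OOX*
ply 2: OXX/..X/OOX is terminal -1 (O); from OXX/.../OOX depth 8

X's best at [OXX/.../OOX]: (1,2)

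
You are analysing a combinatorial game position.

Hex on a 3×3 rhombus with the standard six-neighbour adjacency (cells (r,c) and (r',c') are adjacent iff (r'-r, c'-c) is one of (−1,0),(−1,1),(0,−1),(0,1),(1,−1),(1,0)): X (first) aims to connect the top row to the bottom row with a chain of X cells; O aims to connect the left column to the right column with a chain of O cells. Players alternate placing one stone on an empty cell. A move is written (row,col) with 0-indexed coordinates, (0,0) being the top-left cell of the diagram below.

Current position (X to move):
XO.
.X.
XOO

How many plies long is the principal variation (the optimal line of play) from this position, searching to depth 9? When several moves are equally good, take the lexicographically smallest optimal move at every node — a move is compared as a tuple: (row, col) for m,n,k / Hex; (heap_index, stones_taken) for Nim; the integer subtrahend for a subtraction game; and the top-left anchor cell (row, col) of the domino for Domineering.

PV length from [XO./.X./XOO]: 1 ply

[XO./.X./XOO] X move#1: (0,2):+1/XOX/.X./XOO*, (1,0):+1/XO./XX./XOO, (1,2):+1/XO./.XX/XOO
[XOX/.X./XOO] end (terminal -1, O#2); searched XO./.X./XOO to 9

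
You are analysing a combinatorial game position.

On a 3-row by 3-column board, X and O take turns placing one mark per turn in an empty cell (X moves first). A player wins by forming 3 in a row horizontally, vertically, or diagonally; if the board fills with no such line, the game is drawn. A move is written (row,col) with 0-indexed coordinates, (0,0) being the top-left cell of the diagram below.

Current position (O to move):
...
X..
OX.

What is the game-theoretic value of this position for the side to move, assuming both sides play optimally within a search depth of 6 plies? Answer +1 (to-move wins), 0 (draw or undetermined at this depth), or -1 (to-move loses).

value(.../X../OX., O) = 0

[.../X../OX.] O move#1: (0,0):-1/O../X../OX., (0,1):+0/.O./X../OX.*, (0,2):-1/..O/X../OX., (1,1):+0/.../XO./OX., (1,2):+0/.../X.O/OX., (2,2):-1/.../X../OXO
[.O./X../OX.] X move#2: (0,0):+0/XO./X../OX.*, (0,2):+0/.OX/X../OX., (1,1):+0/.O./XX./OX., (1,2):+0/.O./X.X/OX., (2,2):-1/.O./X../OXX
[XO./X../OX.] O move#3: (0,2):-1/XOO/X../OX., (1,1):+0/XO./XO./OX.*, (1,2):+0/XO./X.O/OX., (2,2):+0/XO./X../OXO
[XO./XO./OX.] X move#4: (0,2):+0/XOX/XO./OX.*, (1,2):-1/XO./XOX/OX., (2,2):-1/XO./XO./OXX
[XOX/XO./OX.] O move#5: (1,2):+0/XOX/XOO/OX.*, (2,2):+0/XOX/XO./OXO
[XOX/XOO/OX.] X move#6: (2,2):+0/XOX/XOO/OXX*
[XOX/XOO/OXX] end (terminal +0, O#7); searched .../X../OX. to 6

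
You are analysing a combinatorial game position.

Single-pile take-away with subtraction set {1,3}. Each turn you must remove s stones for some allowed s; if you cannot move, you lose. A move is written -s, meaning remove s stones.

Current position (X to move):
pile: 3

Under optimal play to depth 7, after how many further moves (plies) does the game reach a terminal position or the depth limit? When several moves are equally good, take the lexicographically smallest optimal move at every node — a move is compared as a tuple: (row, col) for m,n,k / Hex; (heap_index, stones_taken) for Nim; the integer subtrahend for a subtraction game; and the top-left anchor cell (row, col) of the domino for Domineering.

[3] X move#1: -1:+1/2*, -3:+1/0
[2] O move#2: -1:-1/1*
[1] X move#3: -1:+1/0*
[0] end (terminal -1, O#4); searched 3 to 7

PV length from [3]: 3 plies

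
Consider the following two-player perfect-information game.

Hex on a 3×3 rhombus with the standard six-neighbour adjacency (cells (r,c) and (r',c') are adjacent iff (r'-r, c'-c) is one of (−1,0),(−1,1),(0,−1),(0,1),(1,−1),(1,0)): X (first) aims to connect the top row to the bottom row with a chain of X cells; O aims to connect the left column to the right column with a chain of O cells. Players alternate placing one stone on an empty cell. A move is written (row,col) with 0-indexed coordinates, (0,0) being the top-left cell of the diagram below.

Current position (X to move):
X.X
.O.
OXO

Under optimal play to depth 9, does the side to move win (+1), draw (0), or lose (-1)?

[X.X/.O./OXO] X move#1: (0,1):-1/XXX/.O./OXO, (1,0):-1/X.X/XO./OXO, (1,2):+1/X.X/.OX/OXO*
[X.X/.OX/OXO] end (terminal -1, O#2); searched X.X/.O./OXO to 9

value(X.X/.O./OXO, X) = +1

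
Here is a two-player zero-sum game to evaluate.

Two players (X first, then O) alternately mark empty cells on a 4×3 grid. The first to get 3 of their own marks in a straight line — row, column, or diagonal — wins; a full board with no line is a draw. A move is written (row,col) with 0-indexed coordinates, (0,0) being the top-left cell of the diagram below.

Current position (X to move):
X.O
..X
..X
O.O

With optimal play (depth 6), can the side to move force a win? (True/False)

ply 1, X at X.O/..X/..X/O.O | (0,1)=-1→XXO/..X/..X/O.O; (1,0)=-1→X.O/X.X/..X/O.O; (1,1)=+1→X.O/.XX/..X/O.O*; (2,0)=-1→X.O/..X/X.X/O.O; (2,1)=-1→X.O/..X/.XX/O.O; (3,1)=+1→X.O/..X/..X/OXO
ply 2: X.O/.XX/..X/O.O is terminal -1 (O); from X.O/..X/..X/O.O depth 6

X winning at [X.O/..X/..X/O.O]: True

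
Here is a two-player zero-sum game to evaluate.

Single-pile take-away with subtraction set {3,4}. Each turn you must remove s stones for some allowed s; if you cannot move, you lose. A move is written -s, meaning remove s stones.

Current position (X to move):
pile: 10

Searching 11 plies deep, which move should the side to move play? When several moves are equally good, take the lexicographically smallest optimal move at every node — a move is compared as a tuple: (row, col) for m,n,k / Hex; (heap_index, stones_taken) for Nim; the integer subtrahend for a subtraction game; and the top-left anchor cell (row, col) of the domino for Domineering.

ply 1, X at 10 | -3=+1→7*; -4=-1→6
ply 2, O at 7 | -3=-1→4*; -4=-1→3
ply 3, X at 4 | -3=+1→1*; -4=+1→0
ply 4: 1 is terminal -1 (O); from 10 depth 11

X's best at [10]: -3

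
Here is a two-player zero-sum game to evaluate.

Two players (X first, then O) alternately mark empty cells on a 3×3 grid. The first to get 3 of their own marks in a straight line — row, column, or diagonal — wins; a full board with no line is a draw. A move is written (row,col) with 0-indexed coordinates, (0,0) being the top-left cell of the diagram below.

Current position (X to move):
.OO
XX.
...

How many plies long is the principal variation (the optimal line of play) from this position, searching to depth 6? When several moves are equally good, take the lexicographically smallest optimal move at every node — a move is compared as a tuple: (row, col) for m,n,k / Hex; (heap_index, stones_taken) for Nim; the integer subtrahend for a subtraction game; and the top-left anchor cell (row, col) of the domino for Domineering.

ply 1, X at .OO/XX./... | (0,0)=+1→XOO/XX./...*; (1,2)=+1→.OO/XXX/...; (2,0)=-1→.OO/XX./X..; (2,1)=-1→.OO/XX./.X.; (2,2)=-1→.OO/XX./..X
ply 2, O at XOO/XX./... | (1,2)=-1→XOO/XXO/...*; (2,0)=-1→XOO/XX./O..; (2,1)=-1→XOO/XX./.O.; (2,2)=-1→XOO/XX./..O
ply 3, X at XOO/XXO/... | (2,0)=+1→XOO/XXO/X..*; (2,1)=-1→XOO/XXO/.X.; (2,2)=+1→XOO/XXO/..X
ply 4: XOO/XXO/X.. is terminal -1 (O); from .OO/XX./... depth 6

PV length from [.OO/XX./...]: 3 plies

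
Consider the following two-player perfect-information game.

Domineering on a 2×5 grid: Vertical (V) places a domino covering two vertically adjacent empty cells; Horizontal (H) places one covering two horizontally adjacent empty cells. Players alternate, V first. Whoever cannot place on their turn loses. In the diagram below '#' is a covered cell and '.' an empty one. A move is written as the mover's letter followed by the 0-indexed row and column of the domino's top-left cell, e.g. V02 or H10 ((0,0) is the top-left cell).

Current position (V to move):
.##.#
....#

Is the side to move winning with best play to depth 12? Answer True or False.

V winning at [.##.#/....#]: False

ply 1, V at .##.#/....# | V00=-1→###.#/#...#*; V03=-1→.####/...##
ply 2, H at ###.#/#...# | H11=-1→###.#/###.#; H12=+1→###.#/#.###*
ply 3: ###.#/#.### is terminal -1 (V); from .##.#/....# depth 12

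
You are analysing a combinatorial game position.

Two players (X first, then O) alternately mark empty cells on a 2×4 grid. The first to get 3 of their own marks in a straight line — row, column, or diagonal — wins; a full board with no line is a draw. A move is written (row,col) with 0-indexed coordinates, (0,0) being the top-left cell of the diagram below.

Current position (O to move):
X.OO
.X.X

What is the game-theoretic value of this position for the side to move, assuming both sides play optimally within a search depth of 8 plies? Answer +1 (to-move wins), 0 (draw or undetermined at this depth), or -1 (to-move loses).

ply 1, O at X.OO/.X.X | (0,1)=+1→XOOO/.X.X*; (1,0)=-1→X.OO/OX.X; (1,2)=+0→X.OO/.XOX
ply 2: XOOO/.X.X is terminal -1 (X); from X.OO/.X.X depth 8

value(X.OO/.X.X, O) = +1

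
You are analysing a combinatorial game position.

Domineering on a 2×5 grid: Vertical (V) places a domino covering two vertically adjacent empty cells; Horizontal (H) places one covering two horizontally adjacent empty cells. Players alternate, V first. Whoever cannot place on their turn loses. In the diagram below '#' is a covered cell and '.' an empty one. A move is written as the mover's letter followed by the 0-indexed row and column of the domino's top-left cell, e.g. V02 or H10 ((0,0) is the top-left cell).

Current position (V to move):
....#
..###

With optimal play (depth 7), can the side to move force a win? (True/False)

V winning at [....#/..###]: True

[....#/..###] V move#1: V00:-1/#...#/#.###, V01:+1/.#..#/.####*
[.#..#/.####] H move#2: H02:-1/.####/.####*
[.####/.####] V move#3: V00:+1/#####/#####*
[#####/#####] end (terminal -1, H#4); searched ....#/..### to 7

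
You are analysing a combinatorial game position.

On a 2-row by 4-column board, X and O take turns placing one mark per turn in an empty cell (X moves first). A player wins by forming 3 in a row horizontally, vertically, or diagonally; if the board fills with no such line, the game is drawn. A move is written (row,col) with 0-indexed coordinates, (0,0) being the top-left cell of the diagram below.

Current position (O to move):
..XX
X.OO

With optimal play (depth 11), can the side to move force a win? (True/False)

O winning at [..XX/X.OO]: True

[..XX/X.OO] O move#1: (0,0):-1/O.XX/X.OO, (0,1):+0/.OXX/X.OO, (1,1):+1/..XX/XOOO*
[..XX/XOOO] end (terminal -1, X#2); searched ..XX/X.OO to 11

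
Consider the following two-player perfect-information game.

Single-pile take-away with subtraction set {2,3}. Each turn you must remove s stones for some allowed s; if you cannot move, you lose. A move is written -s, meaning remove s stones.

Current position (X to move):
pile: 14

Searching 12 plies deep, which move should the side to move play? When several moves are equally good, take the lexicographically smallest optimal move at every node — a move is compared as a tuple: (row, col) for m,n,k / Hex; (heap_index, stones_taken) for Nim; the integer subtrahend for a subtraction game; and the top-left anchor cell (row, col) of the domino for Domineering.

[14] X move#1: -2:-1/12, -3:+1/11*
[11] O move#2: -2:-1/9*, -3:-1/8
[9] X move#3: -2:-1/7, -3:+1/6*
[6] O move#4: -2:-1/4*, -3:-1/3
[4] X move#5: -2:-1/2, -3:+1/1*
[1] end (terminal -1, O#6); searched 14 to 12

X's best at [14]: -3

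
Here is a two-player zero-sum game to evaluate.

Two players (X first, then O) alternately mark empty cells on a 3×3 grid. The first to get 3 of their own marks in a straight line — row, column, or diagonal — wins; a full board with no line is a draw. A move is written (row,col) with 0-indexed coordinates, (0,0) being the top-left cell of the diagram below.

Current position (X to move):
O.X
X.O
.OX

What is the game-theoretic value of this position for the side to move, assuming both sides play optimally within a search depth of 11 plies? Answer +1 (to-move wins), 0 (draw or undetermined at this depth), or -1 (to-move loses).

[O.X/X.O/.OX] X move#1: (0,1):+0/OXX/X.O/.OX*, (1,1):+0/O.X/XXO/.OX, (2,0):+0/O.X/X.O/XOX
[OXX/X.O/.OX] O move#2: (1,1):+0/OXX/XOO/.OX*, (2,0):+0/OXX/X.O/OOX
[OXX/XOO/.OX] X move#3: (2,0):+0/OXX/XOO/XOX*
[OXX/XOO/XOX] end (terminal +0, O#4); searched O.X/X.O/.OX to 11

value(O.X/X.O/.OX, X) = 0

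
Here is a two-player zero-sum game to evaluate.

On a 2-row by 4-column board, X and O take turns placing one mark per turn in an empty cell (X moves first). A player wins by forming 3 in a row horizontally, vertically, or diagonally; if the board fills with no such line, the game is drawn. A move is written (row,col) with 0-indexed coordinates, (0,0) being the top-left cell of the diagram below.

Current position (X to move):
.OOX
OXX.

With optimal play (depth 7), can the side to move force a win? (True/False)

p1 X@[.OOX/OXX.]: (0,0)[XOOX/OXX.]+0 (1,3)[.OOX/OXXX]+1*
p2 O@[.OOX/OXXX] terminal -1; root [.OOX/OXX.] d7

X winning at [.OOX/OXX.]: True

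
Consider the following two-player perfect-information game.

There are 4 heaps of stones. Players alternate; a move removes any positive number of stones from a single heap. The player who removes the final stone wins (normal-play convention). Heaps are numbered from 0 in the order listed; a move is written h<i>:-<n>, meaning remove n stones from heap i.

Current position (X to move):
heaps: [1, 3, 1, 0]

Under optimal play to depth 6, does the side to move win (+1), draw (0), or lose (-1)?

value((1,3,1,0), X) = +1

ply 1, X at (1,3,1,0) | h0:-1=-1→(0,3,1,0); h1:-1=-1→(1,2,1,0); h1:-2=-1→(1,1,1,0); h1:-3=+1→(1,0,1,0)*; h2:-1=-1→(1,3,0,0)
ply 2, O at (1,0,1,0) | h0:-1=-1→(0,0,1,0)*; h2:-1=-1→(1,0,0,0)
ply 3, X at (0,0,1,0) | h2:-1=+1→(0,0,0,0)*
ply 4: (0,0,0,0) is terminal -1 (O); from (1,3,1,0) depth 6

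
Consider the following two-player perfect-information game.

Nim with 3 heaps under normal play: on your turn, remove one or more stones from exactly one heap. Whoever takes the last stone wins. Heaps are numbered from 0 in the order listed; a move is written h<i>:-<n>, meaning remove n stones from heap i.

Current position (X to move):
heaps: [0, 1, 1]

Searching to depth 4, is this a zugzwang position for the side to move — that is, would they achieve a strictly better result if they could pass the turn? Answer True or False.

[(0,1,1)] X move#1: h1:-1:-1/(0,0,1)*, h2:-1:-1/(0,1,0)
[(0,0,1)] O move#2: h2:-1:+1/(0,0,0)*
[(0,0,0)] end (terminal -1, X#3); searched (0,1,1) to 4
if X skipped the turn, O would face:
~ [(0,1,1)] O move#1: h1:-1:-1/(0,0,1)*, h2:-1:-1/(0,1,0)
~ [(0,0,1)] X move#2: h2:-1:+1/(0,0,0)*
~ [(0,0,0)] end (terminal -1, O#3); searched (0,1,1) to 4
compare (X): move=-1 vs pass=+1

zugzwang((0,1,1), X) = True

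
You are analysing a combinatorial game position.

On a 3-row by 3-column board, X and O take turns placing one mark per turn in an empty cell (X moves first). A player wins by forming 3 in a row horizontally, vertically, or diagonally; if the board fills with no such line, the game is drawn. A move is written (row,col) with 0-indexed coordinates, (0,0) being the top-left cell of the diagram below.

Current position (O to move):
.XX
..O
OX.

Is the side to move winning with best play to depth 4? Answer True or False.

O winning at [.XX/..O/OX.]: False

[.XX/..O/OX.] O move#1: (0,0):-1/OXX/..O/OX.*, (1,0):-1/.XX/O.O/OX., (1,1):-1/.XX/.OO/OX., (2,2):-1/.XX/..O/OXO
[OXX/..O/OX.] X move#2: (1,0):+0/OXX/X.O/OX., (1,1):+1/OXX/.XO/OX.*, (2,2):-1/OXX/..O/OXX
[OXX/.XO/OX.] end (terminal -1, O#3); searched .XX/..O/OX. to 4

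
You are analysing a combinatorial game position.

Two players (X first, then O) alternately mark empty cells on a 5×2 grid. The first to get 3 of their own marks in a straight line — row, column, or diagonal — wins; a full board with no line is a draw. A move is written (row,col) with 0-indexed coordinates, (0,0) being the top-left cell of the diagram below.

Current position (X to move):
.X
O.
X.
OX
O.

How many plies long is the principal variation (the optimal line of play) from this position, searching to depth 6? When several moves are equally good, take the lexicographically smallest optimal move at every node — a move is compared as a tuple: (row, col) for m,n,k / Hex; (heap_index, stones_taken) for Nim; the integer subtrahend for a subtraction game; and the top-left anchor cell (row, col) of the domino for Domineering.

ply 1, X at .X/O./X./OX/O. | (0,0)=+0→XX/O./X./OX/O.; (1,1)=+0→.X/OX/X./OX/O.; (2,1)=+1→.X/O./XX/OX/O.*; (4,1)=+0→.X/O./X./OX/OX
ply 2, O at .X/O./XX/OX/O. | (0,0)=-1→OX/O./XX/OX/O.*; (1,1)=-1→.X/OO/XX/OX/O.; (4,1)=-1→.X/O./XX/OX/OO
ply 3, X at OX/O./XX/OX/O. | (1,1)=+1→OX/OX/XX/OX/O.*; (4,1)=+1→OX/O./XX/OX/OX
ply 4: OX/OX/XX/OX/O. is terminal -1 (O); from .X/O./X./OX/O. depth 6

PV length from [.X/O./X./OX/O.]: 3 plies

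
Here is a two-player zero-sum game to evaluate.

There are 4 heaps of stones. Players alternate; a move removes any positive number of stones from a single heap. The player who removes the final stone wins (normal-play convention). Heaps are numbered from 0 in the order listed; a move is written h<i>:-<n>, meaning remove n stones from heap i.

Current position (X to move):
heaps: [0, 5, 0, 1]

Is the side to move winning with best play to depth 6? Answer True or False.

p1 X@[(0,5,0,1)]: h1:-1[(0,4,0,1)]-1 h1:-2[(0,3,0,1)]-1 h1:-3[(0,2,0,1)]-1 h1:-4[(0,1,0,1)]+1* h1:-5[(0,0,0,1)]-1 h3:-1[(0,5,0,0)]-1
p2 O@[(0,1,0,1)]: h1:-1[(0,0,0,1)]-1* h3:-1[(0,1,0,0)]-1
p3 X@[(0,0,0,1)]: h3:-1[(0,0,0,0)]+1*
p4 O@[(0,0,0,0)] terminal -1; root [(0,5,0,1)] d6

X winning at [(0,5,0,1)]: True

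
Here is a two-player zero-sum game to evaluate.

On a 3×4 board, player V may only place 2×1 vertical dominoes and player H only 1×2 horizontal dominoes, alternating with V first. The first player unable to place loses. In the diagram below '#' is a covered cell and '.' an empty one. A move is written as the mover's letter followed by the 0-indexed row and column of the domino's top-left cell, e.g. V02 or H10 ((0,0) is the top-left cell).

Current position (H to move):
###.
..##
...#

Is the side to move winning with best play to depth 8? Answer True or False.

ply 1, H at ###./..##/...# | H10=+1→###./####/...#*; H20=+1→###./..##/##.#; H21=-1→###./..##/.###
ply 2: ###./####/...# is terminal -1 (V); from ###./..##/...# depth 8

H winning at [###./..##/...#]: True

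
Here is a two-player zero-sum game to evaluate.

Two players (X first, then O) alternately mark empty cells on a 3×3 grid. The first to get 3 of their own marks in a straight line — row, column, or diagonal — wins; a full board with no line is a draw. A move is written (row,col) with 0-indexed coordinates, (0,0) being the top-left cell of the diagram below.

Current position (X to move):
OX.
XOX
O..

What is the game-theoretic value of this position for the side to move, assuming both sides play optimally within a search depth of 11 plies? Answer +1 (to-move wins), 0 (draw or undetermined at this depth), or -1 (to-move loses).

[OX./XOX/O..] X move#1: (0,2):-1/OXX/XOX/O..*, (2,1):-1/OX./XOX/OX., (2,2):-1/OX./XOX/O.X
[OXX/XOX/O..] O move#2: (2,1):-1/OXX/XOX/OO., (2,2):+1/OXX/XOX/O.O*
[OXX/XOX/O.O] end (terminal -1, X#3); searched OX./XOX/O.. to 11

value(OX./XOX/O.., X) = -1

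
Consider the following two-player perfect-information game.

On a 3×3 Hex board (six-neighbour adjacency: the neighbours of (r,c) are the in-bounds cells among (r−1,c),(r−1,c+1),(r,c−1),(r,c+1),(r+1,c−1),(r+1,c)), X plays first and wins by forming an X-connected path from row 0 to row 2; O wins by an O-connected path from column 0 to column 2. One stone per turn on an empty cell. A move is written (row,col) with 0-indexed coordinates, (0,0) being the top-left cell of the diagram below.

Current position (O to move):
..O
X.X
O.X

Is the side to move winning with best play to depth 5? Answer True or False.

[..O/X.X/O.X] O move#1: (0,0):+1/O.O/X.X/O.X*, (0,1):+1/.OO/X.X/O.X, (1,1):+1/..O/XOX/O.X, (2,1):-1/..O/X.X/OOX
[O.O/X.X/O.X] X move#2: (0,1):-1/OXO/X.X/O.X*, (1,1):-1/O.O/XXX/O.X, (2,1):-1/O.O/X.X/OXX
[OXO/X.X/O.X] O move#3: (1,1):+1/OXO/XOX/O.X*, (2,1):-1/OXO/X.X/OOX
[OXO/XOX/O.X] end (terminal -1, X#4); searched ..O/X.X/O.X to 5

O winning at [..O/X.X/O.X]: True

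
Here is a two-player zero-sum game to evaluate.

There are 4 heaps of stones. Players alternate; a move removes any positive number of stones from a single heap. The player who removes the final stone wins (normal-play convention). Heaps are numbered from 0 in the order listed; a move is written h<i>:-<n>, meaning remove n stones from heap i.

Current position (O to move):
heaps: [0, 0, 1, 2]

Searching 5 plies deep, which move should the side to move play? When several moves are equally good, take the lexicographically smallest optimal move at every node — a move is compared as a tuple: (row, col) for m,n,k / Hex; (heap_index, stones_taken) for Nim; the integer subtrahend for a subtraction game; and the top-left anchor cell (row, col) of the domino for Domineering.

O's best at [(0,0,1,2)]: h3:-1

[(0,0,1,2)] O move#1: h2:-1:-1/(0,0,0,2), h3:-1:+1/(0,0,1,1)*, h3:-2:-1/(0,0,1,0)
[(0,0,1,1)] X move#2: h2:-1:-1/(0,0,0,1)*, h3:-1:-1/(0,0,1,0)
[(0,0,0,1)] O move#3: h3:-1:+1/(0,0,0,0)*
[(0,0,0,0)] end (terminal -1, X#4); searched (0,0,1,2) to 5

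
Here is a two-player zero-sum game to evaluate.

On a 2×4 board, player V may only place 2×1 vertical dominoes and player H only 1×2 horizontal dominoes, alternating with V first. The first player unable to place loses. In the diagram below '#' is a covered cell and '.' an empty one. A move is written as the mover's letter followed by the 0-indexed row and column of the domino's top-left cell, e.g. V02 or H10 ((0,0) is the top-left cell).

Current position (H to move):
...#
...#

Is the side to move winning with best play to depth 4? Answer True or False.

p1 H@[...#/...#]: H00[##.#/...#]+1* H01[.###/...#]+1 H10[...#/##.#]+1 H11[...#/.###]+1
p2 V@[##.#/...#]: V02[####/..##]-1*
p3 H@[####/..##]: H10[####/####]+1*
p4 V@[####/####] terminal -1; root [...#/...#] d4

H winning at [...#/...#]: True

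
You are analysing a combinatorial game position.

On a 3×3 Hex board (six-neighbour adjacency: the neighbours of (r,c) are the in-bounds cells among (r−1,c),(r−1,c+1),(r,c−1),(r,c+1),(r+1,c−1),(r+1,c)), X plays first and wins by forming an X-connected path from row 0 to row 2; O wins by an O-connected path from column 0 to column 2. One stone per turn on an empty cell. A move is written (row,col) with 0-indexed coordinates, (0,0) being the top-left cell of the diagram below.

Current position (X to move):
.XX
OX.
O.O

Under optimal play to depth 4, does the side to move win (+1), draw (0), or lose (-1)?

p1 X@[.XX/OX./O.O]: (0,0)[XXX/OX./O.O]-1 (1,2)[.XX/OXX/O.O]-1 (2,1)[.XX/OX./OXO]+1*
p2 O@[.XX/OX./OXO] terminal -1; root [.XX/OX./O.O] d4

value(.XX/OX./O.O, X) = +1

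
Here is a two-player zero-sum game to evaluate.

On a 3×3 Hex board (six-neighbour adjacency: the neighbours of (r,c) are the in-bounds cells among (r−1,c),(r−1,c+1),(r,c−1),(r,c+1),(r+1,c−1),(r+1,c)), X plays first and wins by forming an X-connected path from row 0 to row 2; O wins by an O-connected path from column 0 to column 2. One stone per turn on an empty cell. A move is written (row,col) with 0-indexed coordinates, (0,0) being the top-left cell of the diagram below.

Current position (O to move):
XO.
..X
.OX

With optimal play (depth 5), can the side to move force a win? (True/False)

O winning at [XO./..X/.OX]: False

[XO./..X/.OX] O move#1: (0,2):-1/XOO/..X/.OX*, (1,0):-1/XO./O.X/.OX, (1,1):-1/XO./.OX/.OX, (2,0):-1/XO./..X/OOX
[XOO/..X/.OX] X move#2: (1,0):+1/XOO/X.X/.OX*, (1,1):-1/XOO/.XX/.OX, (2,0):-1/XOO/..X/XOX
[XOO/X.X/.OX] O move#3: (1,1):-1/XOO/XOX/.OX*, (2,0):-1/XOO/X.X/OOX
[XOO/XOX/.OX] X move#4: (2,0):+1/XOO/XOX/XOX*
[XOO/XOX/XOX] end (terminal -1, O#5); searched XO./..X/.OX to 5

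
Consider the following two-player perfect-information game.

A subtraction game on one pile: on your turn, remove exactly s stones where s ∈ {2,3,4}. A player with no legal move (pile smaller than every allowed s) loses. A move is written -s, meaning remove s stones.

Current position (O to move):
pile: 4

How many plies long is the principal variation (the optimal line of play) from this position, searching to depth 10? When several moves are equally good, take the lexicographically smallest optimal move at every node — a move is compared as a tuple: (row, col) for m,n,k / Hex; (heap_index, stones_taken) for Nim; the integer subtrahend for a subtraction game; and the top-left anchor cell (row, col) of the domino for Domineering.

ply 1, O at 4 | -2=-1→2; -3=+1→1*; -4=+1→0
ply 2: 1 is terminal -1 (X); from 4 depth 10

PV length from [4]: 1 ply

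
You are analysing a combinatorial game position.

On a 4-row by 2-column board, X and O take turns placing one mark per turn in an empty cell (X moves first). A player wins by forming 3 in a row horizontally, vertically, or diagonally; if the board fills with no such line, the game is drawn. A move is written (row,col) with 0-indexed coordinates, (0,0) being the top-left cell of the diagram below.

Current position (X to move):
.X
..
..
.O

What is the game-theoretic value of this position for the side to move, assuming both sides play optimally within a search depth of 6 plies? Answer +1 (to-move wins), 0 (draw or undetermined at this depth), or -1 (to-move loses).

value(.X/../../.O, X) = 0

p1 X@[.X/../../.O]: (0,0)[XX/../../.O]+0* (1,0)[.X/X./../.O]+0 (1,1)[.X/.X/../.O]+0 (2,0)[.X/../X./.O]+0 (2,1)[.X/../.X/.O]+0 (3,0)[.X/../../XO]+0
p2 O@[XX/../../.O]: (1,0)[XX/O./../.O]+0* (1,1)[XX/.O/../.O]+0 (2,0)[XX/../O./.O]+0 (2,1)[XX/../.O/.O]+0 (3,0)[XX/../../OO]+0
p3 X@[XX/O./../.O]: (1,1)[XX/OX/../.O]+0* (2,0)[XX/O./X./.O]+0 (2,1)[XX/O./.X/.O]+0 (3,0)[XX/O./../XO]+0
p4 O@[XX/OX/../.O]: (2,0)[XX/OX/O./.O]-1 (2,1)[XX/OX/.O/.O]+0* (3,0)[XX/OX/../OO]-1
p5 X@[XX/OX/.O/.O]: (2,0)[XX/OX/XO/.O]+0* (3,0)[XX/OX/.O/XO]+0
p6 O@[XX/OX/XO/.O]: (3,0)[XX/OX/XO/OO]+0*
p7 X@[XX/OX/XO/OO] terminal +0; root [.X/../../.O] d6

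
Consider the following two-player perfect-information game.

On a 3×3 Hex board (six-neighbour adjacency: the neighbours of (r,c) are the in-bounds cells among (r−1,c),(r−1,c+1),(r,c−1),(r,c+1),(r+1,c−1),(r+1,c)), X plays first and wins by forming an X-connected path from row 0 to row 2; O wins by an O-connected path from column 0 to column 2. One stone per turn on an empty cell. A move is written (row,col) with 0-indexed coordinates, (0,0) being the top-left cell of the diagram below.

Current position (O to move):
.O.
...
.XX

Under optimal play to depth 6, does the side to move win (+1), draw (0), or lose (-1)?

ply 1, O at .O./.../.XX | (0,0)=-1→OO./.../.XX; (0,2)=+1→.OO/.../.XX*; (1,0)=-1→.O./O../.XX; (1,1)=+1→.O./.O./.XX; (1,2)=+1→.O./..O/.XX; (2,0)=-1→.O./.../OXX
ply 2, X at .OO/.../.XX | (0,0)=-1→XOO/.../.XX*; (1,0)=-1→.OO/X../.XX; (1,1)=-1→.OO/.X./.XX; (1,2)=-1→.OO/..X/.XX; (2,0)=-1→.OO/.../XXX
ply 3, O at XOO/.../.XX | (1,0)=+1→XOO/O../.XX*; (1,1)=+1→XOO/.O./.XX; (1,2)=-1→XOO/..O/.XX; (2,0)=+1→XOO/.../OXX
ply 4: XOO/O../.XX is terminal -1 (X); from .O./.../.XX depth 6

value(.O./.../.XX, O) = +1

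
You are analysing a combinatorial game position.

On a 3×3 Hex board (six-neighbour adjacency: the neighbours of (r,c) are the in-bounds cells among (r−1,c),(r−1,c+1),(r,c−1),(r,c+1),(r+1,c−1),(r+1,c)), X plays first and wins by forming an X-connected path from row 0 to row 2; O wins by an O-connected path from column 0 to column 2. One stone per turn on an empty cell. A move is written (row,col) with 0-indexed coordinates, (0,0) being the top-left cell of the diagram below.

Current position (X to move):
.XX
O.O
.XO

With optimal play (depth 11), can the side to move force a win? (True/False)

X winning at [.XX/O.O/.XO]: True

ply 1, X at .XX/O.O/.XO | (0,0)=-1→XXX/O.O/.XO; (1,1)=+1→.XX/OXO/.XO*; (2,0)=-1→.XX/O.O/XXO
ply 2: .XX/OXO/.XO is terminal -1 (O); from .XX/O.O/.XO depth 11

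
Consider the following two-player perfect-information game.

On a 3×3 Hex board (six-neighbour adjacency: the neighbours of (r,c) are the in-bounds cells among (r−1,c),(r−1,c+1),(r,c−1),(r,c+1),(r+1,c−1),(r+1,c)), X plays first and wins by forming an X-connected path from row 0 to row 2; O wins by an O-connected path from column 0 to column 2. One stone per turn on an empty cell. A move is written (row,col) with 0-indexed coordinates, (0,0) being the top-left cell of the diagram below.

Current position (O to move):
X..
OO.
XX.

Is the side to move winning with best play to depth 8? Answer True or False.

O winning at [X../OO./XX.]: True

p1 O@[X../OO./XX.]: (0,1)[XO./OO./XX.]+1* (0,2)[X.O/OO./XX.]+1 (1,2)[X../OOO/XX.]+1 (2,2)[X../OO./XXO]+1
p2 X@[XO./OO./XX.]: (0,2)[XOX/OO./XX.]-1* (1,2)[XO./OOX/XX.]-1 (2,2)[XO./OO./XXX]-1
p3 O@[XOX/OO./XX.]: (1,2)[XOX/OOO/XX.]+1* (2,2)[XOX/OO./XXO]-1
p4 X@[XOX/OOO/XX.] terminal -1; root [X../OO./XX.] d8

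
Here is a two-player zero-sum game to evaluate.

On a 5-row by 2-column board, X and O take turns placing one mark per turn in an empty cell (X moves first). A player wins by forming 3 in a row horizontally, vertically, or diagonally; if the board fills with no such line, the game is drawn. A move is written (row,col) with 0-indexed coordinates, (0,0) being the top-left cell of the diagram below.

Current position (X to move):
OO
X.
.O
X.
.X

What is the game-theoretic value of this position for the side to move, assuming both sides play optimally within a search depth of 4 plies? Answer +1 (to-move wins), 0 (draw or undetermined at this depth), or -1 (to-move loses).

ply 1, X at OO/X./.O/X./.X | (1,1)=+0→OO/XX/.O/X./.X; (2,0)=+1→OO/X./XO/X./.X*; (3,1)=-1→OO/X./.O/XX/.X; (4,0)=-1→OO/X./.O/X./XX
ply 2: OO/X./XO/X./.X is terminal -1 (O); from OO/X./.O/X./.X depth 4

value(OO/X./.O/X./.X, X) = +1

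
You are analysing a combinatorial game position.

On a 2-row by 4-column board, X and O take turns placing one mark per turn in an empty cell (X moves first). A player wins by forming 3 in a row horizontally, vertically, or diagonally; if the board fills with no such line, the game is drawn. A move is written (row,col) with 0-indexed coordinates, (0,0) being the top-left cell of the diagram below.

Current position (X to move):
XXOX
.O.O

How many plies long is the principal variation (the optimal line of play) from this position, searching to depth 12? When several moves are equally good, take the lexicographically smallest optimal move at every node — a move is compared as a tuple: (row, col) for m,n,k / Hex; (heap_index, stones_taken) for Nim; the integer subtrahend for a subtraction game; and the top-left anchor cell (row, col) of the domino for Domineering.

ply 1, X at XXOX/.O.O | (1,0)=-1→XXOX/XO.O; (1,2)=+0→XXOX/.OXO*
ply 2, O at XXOX/.OXO | (1,0)=+0→XXOX/OOXO*
ply 3: XXOX/OOXO is terminal +0 (X); from XXOX/.O.O depth 12

PV length from [XXOX/.O.O]: 2 plies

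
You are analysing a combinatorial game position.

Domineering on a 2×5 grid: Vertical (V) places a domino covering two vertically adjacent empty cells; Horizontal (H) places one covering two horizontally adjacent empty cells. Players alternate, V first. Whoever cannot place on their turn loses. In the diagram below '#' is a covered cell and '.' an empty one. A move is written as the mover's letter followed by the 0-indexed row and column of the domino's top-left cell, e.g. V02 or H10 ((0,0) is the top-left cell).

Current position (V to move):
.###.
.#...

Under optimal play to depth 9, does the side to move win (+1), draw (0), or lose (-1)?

value(.###./.#..., V) = +1

[.###./.#...] V move#1: V00:-1/####./##..., V04:+1/.####/.#..#*
[.####/.#..#] H move#2: H12:-1/.####/.####*
[.####/.####] V move#3: V00:+1/#####/#####*
[#####/#####] end (terminal -1, H#4); searched .###./.#... to 9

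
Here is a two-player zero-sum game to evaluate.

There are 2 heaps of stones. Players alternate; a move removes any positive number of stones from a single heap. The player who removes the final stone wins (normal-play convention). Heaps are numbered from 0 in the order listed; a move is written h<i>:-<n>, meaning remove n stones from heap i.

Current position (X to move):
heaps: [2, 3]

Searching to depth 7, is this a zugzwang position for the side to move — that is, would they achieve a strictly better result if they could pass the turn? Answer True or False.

p1 X@[(2,3)]: h0:-1[(1,3)]-1 h0:-2[(0,3)]-1 h1:-1[(2,2)]+1* h1:-2[(2,1)]-1 h1:-3[(2,0)]-1
p2 O@[(2,2)]: h0:-1[(1,2)]-1* h0:-2[(0,2)]-1 h1:-1[(2,1)]-1 h1:-2[(2,0)]-1
p3 X@[(1,2)]: h0:-1[(0,2)]-1 h1:-1[(1,1)]+1* h1:-2[(1,0)]-1
p4 O@[(1,1)]: h0:-1[(0,1)]-1* h1:-1[(1,0)]-1
p5 X@[(0,1)]: h1:-1[(0,0)]+1*
p6 O@[(0,0)] terminal -1; root [(2,3)] d7
if X skipped the turn, O would face:
~ p1 O@[(2,3)]: h0:-1[(1,3)]-1 h0:-2[(0,3)]-1 h1:-1[(2,2)]+1* h1:-2[(2,1)]-1 h1:-3[(2,0)]-1
~ p2 X@[(2,2)]: h0:-1[(1,2)]-1* h0:-2[(0,2)]-1 h1:-1[(2,1)]-1 h1:-2[(2,0)]-1
~ p3 O@[(1,2)]: h0:-1[(0,2)]-1 h1:-1[(1,1)]+1* h1:-2[(1,0)]-1
~ p4 X@[(1,1)]: h0:-1[(0,1)]-1* h1:-1[(1,0)]-1
~ p5 O@[(0,1)]: h1:-1[(0,0)]+1*
~ p6 X@[(0,0)] terminal -1; root [(2,3)] d7
compare (X): move=+1 vs pass=-1

zugzwang((2,3), X) = False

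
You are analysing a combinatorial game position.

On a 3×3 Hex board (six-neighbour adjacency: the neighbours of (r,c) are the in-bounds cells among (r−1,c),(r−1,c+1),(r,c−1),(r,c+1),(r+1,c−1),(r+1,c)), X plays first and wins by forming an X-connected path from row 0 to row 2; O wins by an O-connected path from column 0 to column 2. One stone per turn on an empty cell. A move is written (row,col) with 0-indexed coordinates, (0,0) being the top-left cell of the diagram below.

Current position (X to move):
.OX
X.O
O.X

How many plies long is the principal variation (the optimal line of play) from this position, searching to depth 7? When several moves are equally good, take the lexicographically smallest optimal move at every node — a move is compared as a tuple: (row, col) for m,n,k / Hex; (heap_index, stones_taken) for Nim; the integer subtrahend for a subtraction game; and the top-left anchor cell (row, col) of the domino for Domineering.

ply 1, X at .OX/X.O/O.X | (0,0)=-1→XOX/X.O/O.X*; (1,1)=-1→.OX/XXO/O.X; (2,1)=-1→.OX/X.O/OXX
ply 2, O at XOX/X.O/O.X | (1,1)=+1→XOX/XOO/O.X*; (2,1)=+1→XOX/X.O/OOX
ply 3: XOX/XOO/O.X is terminal -1 (X); from .OX/X.O/O.X depth 7

PV length from [.OX/X.O/O.X]: 2 plies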